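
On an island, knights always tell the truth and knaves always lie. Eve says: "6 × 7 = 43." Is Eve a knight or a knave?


Statement: "6 × 7 = 43."
Actual: 6 × 7 = 42
Claimed: 43
Statement is FALSE → Eve lies → Knave

Knave


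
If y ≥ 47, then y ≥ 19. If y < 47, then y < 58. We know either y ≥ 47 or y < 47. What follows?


Constructive dilemma: (P → Q) ∧ (R → S), P ∨ R ⊢ Q ∨ S
Premise 1: y ≥ 47 → y ≥ 19
Premise 2: y < 47 → y < 58
Premise 3: y ≥ 47 ∨ y < 47
Case 1: Assuming y ≥ 47, then by Premise 1, y ≥ 19.
Case 2: Assuming y < 47, then by Premise 2, y < 58.
Since one of y ≥ 47 or y < 47 must hold, we get y ≥ 19 or y < 58.

y ≥ 19 or y < 58.


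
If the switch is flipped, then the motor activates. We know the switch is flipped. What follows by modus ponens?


Modus ponens: P → Q, P ⊢ Q
P: the switch is flipped
Q: the motor activates
We have P → Q and P is true.
By modus ponens, Q must be true.

The motor activates


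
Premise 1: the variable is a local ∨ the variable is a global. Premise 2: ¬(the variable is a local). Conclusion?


Disjunctive syllogism: P ∨ Q, ¬P ⊢ Q
Disjunction: the variable is a local ∨ the variable is a global
We know it is not the case that the variable is a local.
By disjunctive syllogism, the other disjunct must be true.

The variable is a global


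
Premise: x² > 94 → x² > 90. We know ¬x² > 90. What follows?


Modus tollens: P → Q, ¬Q ⊢ ¬P
P: x² > 94
Q: x² > 90
We have P → Q and Q is false.
By modus tollens, P must be false.

It is not the case that x² > 94


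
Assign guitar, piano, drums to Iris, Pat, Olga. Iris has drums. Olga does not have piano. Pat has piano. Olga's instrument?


From clues:
  Iris → drums
  Pat → piano
By elimination, Olga gets the remaining.

guitar


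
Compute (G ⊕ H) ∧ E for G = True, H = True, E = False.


G = True, H = True, E = False
Step 1: G ⊕ H = True XOR True = False
Step 2: False ∧ E = False AND False = False
XOR true when exactly one of G,H is true; then AND with E.

False


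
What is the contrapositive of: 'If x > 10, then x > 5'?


Original: If x > 10, then x > 5
Contrapositive: If ¬Q, then ¬P
Negate Q: not (x > 5)
Negate P: not (x > 10)

If not (x > 5), then not (x > 10).


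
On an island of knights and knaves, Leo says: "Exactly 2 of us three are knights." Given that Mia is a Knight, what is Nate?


Leo claims exactly 2 knights among Leo, Mia, Nate.
Given: Mia is a Knight.

Case 1: Leo is a Knight (tells truth)
  Then exactly 2 of the three are knights.
  Counting Leo, Mia: 2 knight(s) so far. Need 0 more → Nate = Knave.
Case 2: Leo is a Knave (lies)
  Then the count is NOT 2.
  If Nate = Knight, count = 2 = 2 → claim would be true, contradicts lie.
  If Nate = Knave, count = 1 ≠ 2 → lie confirmed ✓

Nate is a Knave.

Knave


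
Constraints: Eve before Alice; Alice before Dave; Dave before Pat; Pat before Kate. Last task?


Constraints: Eve before Alice; Alice before Dave; Dave before Pat; Pat before Kate
The last task can have nothing scheduled after it, so it must never appear on the left of a 'before'.
Tasks appearing before some other task: Eve, Alice, Dave, Pat.
The only task not in that list is Kate → it is last.

Kate


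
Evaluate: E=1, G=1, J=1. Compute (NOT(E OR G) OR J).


E OR G = 1
NOT(1) = 0
0 OR 1 = 1

1


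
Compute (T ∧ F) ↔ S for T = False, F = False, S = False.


T = False, F = False, S = False
Step 1: T ∧ F = False AND False = False
Step 2: (False) ↔ S: true when both sides have same truth value.
Result: False ↔ False = True

True


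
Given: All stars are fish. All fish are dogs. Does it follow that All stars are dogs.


Premise 1: All stars are fish.
Premise 2: All fish are dogs.
Conclusion: All stars are dogs.
Barbara syllogism (AAA-1): All A are B, All B are C → All A are C.
Middle term (fish) distributed in premise 2.

Valid


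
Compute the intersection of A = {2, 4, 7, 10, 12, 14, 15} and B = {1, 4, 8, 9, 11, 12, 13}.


A = {2, 4, 7, 10, 12, 14, 15}
B = {1, 4, 8, 9, 11, 12, 13}
Operation: intersection
Elements in both: 4, 12

{4, 12}


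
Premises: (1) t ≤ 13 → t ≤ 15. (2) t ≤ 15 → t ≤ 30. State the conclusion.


Hypothetical syllogism: P → Q, Q → R ⊢ P → R
Premise 1: t ≤ 13 → t ≤ 15
Premise 2: t ≤ 15 → t ≤ 30
Chain the implications: the middle term (t ≤ 15) links the two.
Conclusion: If t ≤ 13, then t ≤ 30.

If t ≤ 13, then t ≤ 30.


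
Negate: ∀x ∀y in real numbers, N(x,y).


Original: ∀x ∀y N(x,y)
Rule: ¬∀→∃, ¬∃→∀, negate predicate.
Negation: ∃x ∃y ¬N(x,y)

∃x ∃y ¬N(x,y)


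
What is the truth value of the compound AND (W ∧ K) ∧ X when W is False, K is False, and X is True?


W = False, K = False, X = True
Step 1: W ∧ K = False AND False = False
Step 2: False ∧ X = False AND True = False
AND is true only when ALL operands are true.

False


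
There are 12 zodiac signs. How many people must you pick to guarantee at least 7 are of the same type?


Pigeonhole: to guarantee k in one of n categories, need (k-1)×n + 1.
k = 7, n = 12
Minimum = (7-1) × 12 + 1 = 6 × 12 + 1

73


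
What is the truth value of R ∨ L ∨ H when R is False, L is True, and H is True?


R = False, L = True, H = True
Step 1: R ∨ L = False OR True = True
Step 2: True ∨ H = True OR True = True
OR is true when at least one operand is true.

True


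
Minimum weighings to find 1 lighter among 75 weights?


Each weighing has 3 outcomes (left heavy / balance / right heavy), so k weighings distinguish at most 3^k cases; splitting into three near-equal groups achieves this.
Need 3^k ≥ 75: 3^3 = 27 < 75 ≤ 3^4 = 81
k = ⌈log₃(75)⌉ = 4

4


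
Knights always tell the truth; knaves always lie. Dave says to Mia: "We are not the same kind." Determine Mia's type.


Dave says: "We are not the same kind."
Case 1: Dave is a Knight (truth-teller)
  Statement is true → they ARE different → Mia is a Knave
Case 2: Dave is a Knave (liar)
  Statement is false → they are NOT different → Mia is a Knave
In both cases, Mia is a Knave.

Knave


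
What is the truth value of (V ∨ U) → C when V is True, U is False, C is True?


V = True, U = False, C = True
Step 1: V ∨ U = True OR False = True
Step 2: (True) → C: false only when antecedent=True and C=False.
Result: True

True


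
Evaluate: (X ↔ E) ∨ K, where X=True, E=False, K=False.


X = True, E = False, K = False
Expression: (X ↔ E) ∨ K
Step 1: X ↔ E = (True iff False) (true when values match) = False
Step 2: (False) ∨ K = False OR False = False

False


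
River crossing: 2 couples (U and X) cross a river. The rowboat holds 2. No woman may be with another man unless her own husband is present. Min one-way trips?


Label couples U and X.
1. WU+WX → (far: WU,WX; near: HU,HX)
2. WU ←   (far: WX; near: HU,HX,WU)
3. HU+HX → (far: HU,HX,WX; near: WU)
4. HU ←   (far: HX,WX; near: HU,WU)  — HU returns, since WU is alone on near bank
5. HU+WU → (far: all four; near: empty)
Every state respects the constraint.
Minimum trips = 5

5


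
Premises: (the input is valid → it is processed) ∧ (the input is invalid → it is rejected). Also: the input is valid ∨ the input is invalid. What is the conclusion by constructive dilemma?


Constructive dilemma: (P → Q) ∧ (R → S), P ∨ R ⊢ Q ∨ S
Premise 1: the input is valid → it is processed
Premise 2: the input is invalid → it is rejected
Premise 3: the input is valid ∨ the input is invalid
Case 1: Assuming the input is valid, then by Premise 1, it is processed.
Case 2: Assuming the input is invalid, then by Premise 2, it is rejected.
Since one of the input is valid or the input is invalid must hold, we get it is processed or it is rejected.

It is processed or it is rejected.


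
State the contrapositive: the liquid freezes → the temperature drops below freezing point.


Original: If the liquid freezes, then the temperature drops below freezing point
Contrapositive: If ¬Q, then ¬P
Negate Q: not (the temperature drops below freezing point)
Negate P: not (the liquid freezes)

If not (the temperature drops below freezing point), then not (the liquid freezes).


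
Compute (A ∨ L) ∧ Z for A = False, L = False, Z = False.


A = False, L = False, Z = False
Step 1: A ∨ L = False OR False = False
Step 2: False ∧ Z = False AND False = False
OR is true when at least one operand is true; AND requires both.

False


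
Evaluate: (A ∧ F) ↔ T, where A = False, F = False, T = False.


A = False, F = False, T = False
Step 1: A ∧ F = False AND False = False
Step 2: (False) ↔ T: true when both sides have same truth value.
Result: False ↔ False = True

True


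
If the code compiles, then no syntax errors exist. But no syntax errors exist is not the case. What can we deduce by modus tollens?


Modus tollens: P → Q, ¬Q ⊢ ¬P
P: the code compiles
Q: no syntax errors exist
We have P → Q and Q is false.
By modus tollens, P must be false.

It is not the case that the code compiles


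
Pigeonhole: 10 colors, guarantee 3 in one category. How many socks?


Pigeonhole: to guarantee k in one of n categories, need (k-1)×n + 1.
k = 3, n = 10
Minimum = (3-1) × 10 + 1 = 2 × 10 + 1

21


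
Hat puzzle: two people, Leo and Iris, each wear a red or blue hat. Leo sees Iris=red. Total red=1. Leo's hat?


Total red = 1, Iris = red
Red accounted for: 1
Remaining for Leo: 0
Leo's hat is blue.

blue


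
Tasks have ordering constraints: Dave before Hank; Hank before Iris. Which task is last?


Constraints: Dave before Hank; Hank before Iris
The last task can have nothing scheduled after it, so it must never appear on the left of a 'before'.
Tasks appearing before some other task: Dave, Hank.
The only task not in that list is Iris → it is last.

Iris


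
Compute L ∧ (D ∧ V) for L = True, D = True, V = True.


L = True, D = True, V = True
Step 1: D ∧ V = True AND True = True
Step 2: L ∧ True = True AND True = True
AND is true only when ALL operands are true.

True


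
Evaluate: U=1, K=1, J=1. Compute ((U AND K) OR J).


U AND K = 1&1 = 1
1 OR 1 = 1

1


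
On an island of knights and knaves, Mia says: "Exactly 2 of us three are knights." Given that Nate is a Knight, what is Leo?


Mia claims exactly 2 knights among Mia, Nate, Leo.
Given: Nate is a Knight.

Case 1: Mia is a Knight (tells truth)
  Then exactly 2 of the three are knights.
  Counting Mia, Nate: 2 knight(s) so far. Need 0 more → Leo = Knave.
Case 2: Mia is a Knave (lies)
  Then the count is NOT 2.
  If Leo = Knight, count = 2 = 2 → claim would be true, contradicts lie.
  If Leo = Knave, count = 1 ≠ 2 → lie confirmed ✓

Leo is a Knave.

Knave


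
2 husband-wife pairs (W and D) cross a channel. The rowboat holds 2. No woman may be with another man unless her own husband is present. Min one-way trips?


Label couples W and D.
1. WW+WD → (far: WW,WD; near: HW,HD)
2. WW ←   (far: WD; near: HW,HD,WW)
3. HW+HD → (far: HW,HD,WD; near: WW)
4. HW ←   (far: HD,WD; near: HW,WW)  — HW returns, since WW is alone on near bank
5. HW+WW → (far: all four; near: empty)
Every state respects the constraint.
Minimum trips = 5

5


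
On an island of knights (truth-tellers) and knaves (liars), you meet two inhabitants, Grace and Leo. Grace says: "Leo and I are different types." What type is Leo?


Grace says: "Leo and I are different types."
Case 1: Grace is a Knight (truth-teller)
  Statement is true → they ARE different → Leo is a Knave
Case 2: Grace is a Knave (liar)
  Statement is false → they are NOT different → Leo is a Knave
In both cases, Leo is a Knave.

Knave


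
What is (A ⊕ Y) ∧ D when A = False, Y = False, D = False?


A = False, Y = False, D = False
Step 1: A ⊕ Y = False XOR False = False
Step 2: False ∧ D = False AND False = False
XOR true when exactly one of A,Y is true; then AND with D.

False


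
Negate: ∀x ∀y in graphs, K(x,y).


Original: ∀x ∀y K(x,y)
Rule: ¬∀→∃, ¬∃→∀, negate predicate.
Negation: ∃x ∃y ¬K(x,y)

∃x ∃y ¬K(x,y)


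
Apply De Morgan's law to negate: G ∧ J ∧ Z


De Morgan's law: ¬(P ∧ Q ∧ R) ≡ ¬P ∨ ¬Q ∨ ¬R
¬(G ∧ J ∧ Z) = ¬G ∨ ¬J ∨ ¬Z

¬G ∨ ¬J ∨ ¬Z


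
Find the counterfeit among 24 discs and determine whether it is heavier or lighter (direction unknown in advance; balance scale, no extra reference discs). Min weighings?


Let n = 24. 48 possibilities (n discs × lighter/heavier); each weighing has 3 outcomes.
Bound for k weighings: say the first weighing puts j discs on each pan. If it tips, the 2j weighed discs remain suspects (each with a known direction) and k-1 weighings give 3^(k-1) outcomes; 3^(k-1) is odd, so 2j ≤ 3^(k-1) - 1. If it balances, the n - 2j unweighed discs remain with direction unknown: 2(n - 2j) ≤ 3^(k-1) - 1 by the same parity argument. Adding, n ≤ (3^(k-1) - 1) + (3^(k-1) - 1)/2 = (3^k - 3)/2, and the classical three-group strategy achieves this (3 discs in 2 weighings, 12 in 3, 39 in 4, 120 in 5).
So we need the smallest k with (3^k - 3)/2 ≥ 24.
k = 3: (3^3 - 3)/2 = 12 < 24 ✗
k = 4: (3^4 - 3)/2 = 39 ≥ 24 ✓

4


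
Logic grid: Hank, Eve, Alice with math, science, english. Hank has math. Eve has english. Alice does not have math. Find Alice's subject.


From clues:
  Eve → english
  Hank → math
By elimination, Alice gets the remaining.

science


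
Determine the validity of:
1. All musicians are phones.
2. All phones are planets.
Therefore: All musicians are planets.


Premise 1: All musicians are phones.
Premise 2: All phones are planets.
Conclusion: All musicians are planets.
Barbara syllogism (AAA-1): All A are B, All B are C → All A are C.
Middle term (phones) distributed in premise 2.

Valid


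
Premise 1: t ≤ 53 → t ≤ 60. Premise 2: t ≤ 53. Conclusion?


Modus ponens: P → Q, P ⊢ Q
P: t ≤ 53
Q: t ≤ 60
We have P → Q and P is true.
By modus ponens, Q must be true.

t ≤ 60


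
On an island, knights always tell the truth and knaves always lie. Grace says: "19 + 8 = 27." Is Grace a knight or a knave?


Statement: "19 + 8 = 27."
Actual: 19 + 8 = 27
Claimed: 27
Statement is TRUE → Grace tells the truth → Knight

Knight


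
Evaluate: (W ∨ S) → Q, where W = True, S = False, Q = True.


W = True, S = False, Q = True
Step 1: W ∨ S = True OR False = True
Step 2: (True) → Q: false only when antecedent=True and Q=False.
Result: True

True


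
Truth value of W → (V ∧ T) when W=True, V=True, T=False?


W = True, V = True, T = False
Expression: W → (V ∧ T)
Step 1: V ∧ T = True AND False = False
Step 2: W → (False) = True → False = False

False


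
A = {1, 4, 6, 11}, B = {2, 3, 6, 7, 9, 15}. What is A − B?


A = {1, 4, 6, 11}
B = {2, 3, 6, 7, 9, 15}
Operation: difference A − B
In A but not B: 1, 4, 11

{1, 4, 11}


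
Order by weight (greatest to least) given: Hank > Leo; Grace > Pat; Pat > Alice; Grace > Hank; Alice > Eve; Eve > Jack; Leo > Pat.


Constraints: Hank > Leo; Grace > Pat; Pat > Alice; Grace > Hank; Alice > Eve; Eve > Jack; Leo > Pat
Method: at each step, the next-highest is the one remaining person who never appears on the smaller side of a constraint between remaining people.
  Step 1: remaining {Grace, Leo, Pat, Eve, Jack, Alice, Hank}; on the smaller side: {Leo, Pat, Eve, Jack, Alice, Hank} → Grace is next (Grace > Pat; Grace > Hank).
  Step 2: remaining {Leo, Pat, Eve, Jack, Alice, Hank}; on the smaller side: {Leo, Pat, Eve, Jack, Alice} → Hank is next (Hank > Leo).
  Step 3: remaining {Leo, Pat, Eve, Jack, Alice}; on the smaller side: {Pat, Eve, Jack, Alice} → Leo is next (Leo > Pat).
  Step 4: remaining {Pat, Eve, Jack, Alice}; on the smaller side: {Eve, Jack, Alice} → Pat is next (Pat > Alice).
  Step 5: remaining {Eve, Jack, Alice}; on the smaller side: {Eve, Jack} → Alice is next (Alice > Eve).
  Step 6: remaining {Eve, Jack}; on the smaller side: {Jack} → Eve is next (Eve > Jack).
  Step 7: only Jack remains → lowest.
Final ranking (highest to lowest):

Grace > Hank > Leo > Pat > Alice > Eve > Jack


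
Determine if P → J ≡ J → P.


Expression 1: P → J
Expression 2: J → P
Truth table (P J | Expr1 Expr2):
  T T |   T     T
  T F |   F     T   ← differ
  F T |   T     F   ← differ
  F F |   T     T
Counterexample: P=T, J=F gives Expr1 = F but Expr2 = T, so the expressions are NOT logically equivalent.

No


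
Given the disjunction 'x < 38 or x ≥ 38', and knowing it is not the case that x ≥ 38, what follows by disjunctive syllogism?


Disjunctive syllogism: P ∨ Q, ¬P ⊢ Q
Disjunction: x < 38 ∨ x ≥ 38
We know it is not the case that x ≥ 38.
By disjunctive syllogism, the other disjunct must be true.

x < 38


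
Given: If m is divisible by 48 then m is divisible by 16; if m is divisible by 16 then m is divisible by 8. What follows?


Hypothetical syllogism: P → Q, Q → R ⊢ P → R
Premise 1: m is divisible by 48 → m is divisible by 16
Premise 2: m is divisible by 16 → m is divisible by 8
Chain the implications: the middle term (m is divisible by 16) links the two.
Conclusion: If m is divisible by 48, then m is divisible by 8.

If m is divisible by 48, then m is divisible by 8.


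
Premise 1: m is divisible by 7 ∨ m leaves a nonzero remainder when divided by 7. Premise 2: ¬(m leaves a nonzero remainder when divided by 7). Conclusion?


Disjunctive syllogism: P ∨ Q, ¬P ⊢ Q
Disjunction: m is divisible by 7 ∨ m leaves a nonzero remainder when divided by 7
We know it is not the case that m leaves a nonzero remainder when divided by 7.
By disjunctive syllogism, the other disjunct must be true.

m is divisible by 7


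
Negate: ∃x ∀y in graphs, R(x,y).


Original: ∃x ∀y R(x,y)
Rule: ¬∀→∃, ¬∃→∀, negate predicate.
Negation: ∀x ∃y ¬R(x,y)

∀x ∃y ¬R(x,y)


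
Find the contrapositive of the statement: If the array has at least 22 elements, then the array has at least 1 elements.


Original: If the array has at least 22 elements, then the array has at least 1 elements
Contrapositive: If ¬Q, then ¬P
Negate Q: not (the array has at least 1 elements)
Negate P: not (the array has at least 22 elements)

If not (the array has at least 1 elements), then not (the array has at least 22 elements).


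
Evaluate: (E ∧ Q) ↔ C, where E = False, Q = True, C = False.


E = False, Q = True, C = False
Step 1: E ∧ Q = False AND True = False
Step 2: (False) ↔ C: true when both sides have same truth value.
Result: False ↔ False = True

True


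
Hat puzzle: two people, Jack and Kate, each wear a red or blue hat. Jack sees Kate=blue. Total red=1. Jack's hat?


Total red = 1, Kate = blue
Red accounted for: 0
Remaining for Jack: 1
Jack's hat is red.

red


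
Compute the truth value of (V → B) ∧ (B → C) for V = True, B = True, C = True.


V = True, B = True, C = True
Step 1: V → B is false only when V=True and B=False. Result: True
Step 2: B → C is false only when B=True and C=False. Result: True
Step 3: True ∧ True = True

True


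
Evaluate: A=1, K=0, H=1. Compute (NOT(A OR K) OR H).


A OR K = 1
NOT(1) = 0
0 OR 1 = 1

1


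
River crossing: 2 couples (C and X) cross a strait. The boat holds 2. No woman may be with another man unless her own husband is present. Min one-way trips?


Label couples C and X.
1. WC+WX → (far: WC,WX; near: HC,HX)
2. WC ←   (far: WX; near: HC,HX,WC)
3. HC+HX → (far: HC,HX,WX; near: WC)
4. HC ←   (far: HX,WX; near: HC,WC)  — HC returns, since WC is alone on near bank
5. HC+WC → (far: all four; near: empty)
Every state respects the constraint.
Minimum trips = 5

5


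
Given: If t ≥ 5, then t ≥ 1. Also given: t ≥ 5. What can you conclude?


Modus ponens: P → Q, P ⊢ Q
P: t ≥ 5
Q: t ≥ 1
We have P → Q and P is true.
By modus ponens, Q must be true.

t ≥ 1


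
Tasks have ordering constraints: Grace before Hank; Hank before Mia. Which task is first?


Constraints: Grace before Hank; Hank before Mia
The first task can have nothing scheduled before it, so it must never appear on the right of a 'before'.
Tasks appearing after some 'before': Hank, Mia.
The only task not in that list is Grace → it is first.

Grace


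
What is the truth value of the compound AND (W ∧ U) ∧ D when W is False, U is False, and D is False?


W = False, U = False, D = False
Step 1: W ∧ U = False AND False = False
Step 2: False ∧ D = False AND False = False
AND is true only when ALL operands are true.

False


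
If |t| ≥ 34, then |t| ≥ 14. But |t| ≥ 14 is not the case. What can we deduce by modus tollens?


Modus tollens: P → Q, ¬Q ⊢ ¬P
P: |t| ≥ 34
Q: |t| ≥ 14
We have P → Q and Q is false.
By modus tollens, P must be false.

It is not the case that |t| ≥ 34


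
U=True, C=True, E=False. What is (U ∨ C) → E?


U = True, C = True, E = False
Expression: (U ∨ C) → E
Step 1: U ∨ C = True OR True = True
Step 2: (True) → E = True → False (false only if antecedent True and consequent False) = False

False


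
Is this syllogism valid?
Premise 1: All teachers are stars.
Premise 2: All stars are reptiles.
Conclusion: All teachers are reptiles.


Premise 1: All teachers are stars.
Premise 2: All stars are reptiles.
Conclusion: All teachers are reptiles.
Barbara syllogism (AAA-1): All A are B, All B are C → All A are C.
Middle term (stars) distributed in premise 2.

Valid


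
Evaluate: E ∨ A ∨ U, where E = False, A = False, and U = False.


E = False, A = False, U = False
Step 1: E ∨ A = False OR False = False
Step 2: False ∨ U = False OR False = False
OR is true when at least one operand is true.

False


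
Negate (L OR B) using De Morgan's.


De Morgan's law: ¬(P ∨ Q) ≡ ¬P ∧ ¬Q
¬(L ∨ B) = ¬L ∧ ¬B

¬L ∧ ¬B


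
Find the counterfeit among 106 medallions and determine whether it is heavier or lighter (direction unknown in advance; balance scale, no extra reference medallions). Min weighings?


Let n = 106. 212 possibilities (n medallions × lighter/heavier); each weighing has 3 outcomes.
Bound for k weighings: say the first weighing puts j medallions on each pan. If it tips, the 2j weighed medallions remain suspects (each with a known direction) and k-1 weighings give 3^(k-1) outcomes; 3^(k-1) is odd, so 2j ≤ 3^(k-1) - 1. If it balances, the n - 2j unweighed medallions remain with direction unknown: 2(n - 2j) ≤ 3^(k-1) - 1 by the same parity argument. Adding, n ≤ (3^(k-1) - 1) + (3^(k-1) - 1)/2 = (3^k - 3)/2, and the classical three-group strategy achieves this (3 medallions in 2 weighings, 12 in 3, 39 in 4, 120 in 5).
So we need the smallest k with (3^k - 3)/2 ≥ 106.
k = 4: (3^4 - 3)/2 = 39 < 106 ✗
k = 5: (3^5 - 3)/2 = 120 ≥ 106 ✓

5


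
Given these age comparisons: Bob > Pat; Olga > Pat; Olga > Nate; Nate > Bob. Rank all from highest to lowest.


Constraints: Bob > Pat; Olga > Pat; Olga > Nate; Nate > Bob
Method: at each step, the next-highest is the one remaining person who never appears on the smaller side of a constraint between remaining people.
  Step 1: remaining {Pat, Bob, Olga, Nate}; on the smaller side: {Pat, Bob, Nate} → Olga is next (Olga > Pat; Olga > Nate).
  Step 2: remaining {Pat, Bob, Nate}; on the smaller side: {Pat, Bob} → Nate is next (Nate > Bob).
  Step 3: remaining {Pat, Bob}; on the smaller side: {Pat} → Bob is next (Bob > Pat).
  Step 4: only Pat remains → lowest.
Final ranking (highest to lowest):

Olga > Nate > Bob > Pat


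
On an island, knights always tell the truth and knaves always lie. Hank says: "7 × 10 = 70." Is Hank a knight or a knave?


Statement: "7 × 10 = 70."
Actual: 7 × 10 = 70
Claimed: 70
Statement is TRUE → Hank tells the truth → Knight

Knight


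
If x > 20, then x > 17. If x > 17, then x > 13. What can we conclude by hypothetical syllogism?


Hypothetical syllogism: P → Q, Q → R ⊢ P → R
Premise 1: x > 20 → x > 17
Premise 2: x > 17 → x > 13
Chain the implications: the middle term (x > 17) links the two.
Conclusion: If x > 20, then x > 13.

If x > 20, then x > 13.


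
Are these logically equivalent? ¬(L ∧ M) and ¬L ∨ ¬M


Expression 1: ¬(L ∧ M)
Expression 2: ¬L ∨ ¬M
Truth table (L M | Expr1 Expr2):
  T T |   F     F
  T F |   T     T
  F T |   T     T
  F F |   T     T
All 4 rows agree, so the expressions are logically equivalent.

Yes


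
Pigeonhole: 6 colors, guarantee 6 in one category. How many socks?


Pigeonhole: to guarantee k in one of n categories, need (k-1)×n + 1.
k = 6, n = 6
Minimum = (6-1) × 6 + 1 = 5 × 6 + 1

31


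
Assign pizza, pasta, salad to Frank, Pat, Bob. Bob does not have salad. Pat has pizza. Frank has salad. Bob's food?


From clues:
  Frank → salad
  Pat → pizza
By elimination, Bob gets the remaining.

pasta


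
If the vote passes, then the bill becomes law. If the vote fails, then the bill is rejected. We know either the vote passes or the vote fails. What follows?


Constructive dilemma: (P → Q) ∧ (R → S), P ∨ R ⊢ Q ∨ S
Premise 1: the vote passes → the bill becomes law
Premise 2: the vote fails → the bill is rejected
Premise 3: the vote passes ∨ the vote fails
Case 1: Assuming the vote passes, then by Premise 1, the bill becomes law.
Case 2: Assuming the vote fails, then by Premise 2, the bill is rejected.
Since one of the vote passes or the vote fails must hold, we get the bill becomes law or the bill is rejected.

The bill becomes law or the bill is rejected.


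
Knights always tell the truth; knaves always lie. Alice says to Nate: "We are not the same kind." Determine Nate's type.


Alice says: "We are not the same kind."
Case 1: Alice is a Knight (truth-teller)
  Statement is true → they ARE different → Nate is a Knave
Case 2: Alice is a Knave (liar)
  Statement is false → they are NOT different → Nate is a Knave
In both cases, Nate is a Knave.

Knave


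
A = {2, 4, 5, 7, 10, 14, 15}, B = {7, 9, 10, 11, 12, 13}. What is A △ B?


A = {2, 4, 5, 7, 10, 14, 15}
B = {7, 9, 10, 11, 12, 13}
Operation: symmetric difference
In A only: [2, 4, 5, 14, 15], in B only: [9, 11, 12, 13]

{2, 4, 5, 9, 11, 12, 13, 14, 15}


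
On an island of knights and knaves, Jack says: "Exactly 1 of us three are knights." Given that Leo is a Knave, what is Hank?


Jack claims exactly 1 knights among Jack, Leo, Hank.
Given: Leo is a Knave.

Case 1: Jack is a Knight (tells truth)
  Then exactly 1 of the three are knights.
  Counting Jack, Leo: 1 knight(s) so far. Need 0 more → Hank = Knave.
Case 2: Jack is a Knave (lies)
  Then the count is NOT 1.
  If Hank = Knight, count = 1 = 1 → claim would be true, contradicts lie.
  If Hank = Knave, count = 0 ≠ 1 → lie confirmed ✓

Hank is a Knave.

Knave


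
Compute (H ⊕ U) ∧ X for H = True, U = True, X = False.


H = True, U = True, X = False
Step 1: H ⊕ U = True XOR True = False
Step 2: False ∧ X = False AND False = False
XOR true when exactly one of H,U is true; then AND with X.

False


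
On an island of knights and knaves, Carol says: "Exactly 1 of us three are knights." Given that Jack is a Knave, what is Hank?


Carol claims exactly 1 knights among Carol, Jack, Hank.
Given: Jack is a Knave.

Case 1: Carol is a Knight (tells truth)
  Then exactly 1 of the three are knights.
  Counting Carol, Jack: 1 knight(s) so far. Need 0 more → Hank = Knave.
Case 2: Carol is a Knave (lies)
  Then the count is NOT 1.
  If Hank = Knight, count = 1 = 1 → claim would be true, contradicts lie.
  If Hank = Knave, count = 0 ≠ 1 → lie confirmed ✓

Hank is a Knave.

Knave


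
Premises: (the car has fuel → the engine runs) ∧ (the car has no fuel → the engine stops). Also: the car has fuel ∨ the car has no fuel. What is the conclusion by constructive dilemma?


Constructive dilemma: (P → Q) ∧ (R → S), P ∨ R ⊢ Q ∨ S
Premise 1: the car has fuel → the engine runs
Premise 2: the car has no fuel → the engine stops
Premise 3: the car has fuel ∨ the car has no fuel
Case 1: Assuming the car has fuel, then by Premise 1, the engine runs.
Case 2: Assuming the car has no fuel, then by Premise 2, the engine stops.
Since one of the car has fuel or the car has no fuel must hold, we get the engine runs or the engine stops.

The engine runs or the engine stops.


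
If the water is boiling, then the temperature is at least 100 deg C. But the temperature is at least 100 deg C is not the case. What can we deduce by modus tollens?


Modus tollens: P → Q, ¬Q ⊢ ¬P
P: the water is boiling
Q: the temperature is at least 100 deg C
We have P → Q and Q is false.
By modus tollens, P must be false.

It is not the case that the water is boiling


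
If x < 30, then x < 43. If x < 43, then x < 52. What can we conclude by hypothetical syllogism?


Hypothetical syllogism: P → Q, Q → R ⊢ P → R
Premise 1: x < 30 → x < 43
Premise 2: x < 43 → x < 52
Chain the implications: the middle term (x < 43) links the two.
Conclusion: If x < 30, then x < 52.

If x < 30, then x < 52.


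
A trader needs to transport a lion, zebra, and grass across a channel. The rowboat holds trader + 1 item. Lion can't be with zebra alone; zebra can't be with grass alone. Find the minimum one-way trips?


1. trader+zebra → 2. trader ← 3. trader+lion → 4. trader+zebra ← 5. trader+grass → 6. trader ← 7. trader+zebra →
Minimum trips = 7

7


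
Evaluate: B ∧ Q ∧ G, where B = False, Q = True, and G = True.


B = False, Q = True, G = True
Step 1: B ∧ Q = False AND True = False
Step 2: (False) ∧ G = (False) AND True = False
AND is true only when ALL operands are true.

False


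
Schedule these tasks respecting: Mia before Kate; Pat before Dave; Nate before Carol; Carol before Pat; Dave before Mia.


Constraints: Mia before Kate; Pat before Dave; Nate before Carol; Carol before Pat; Dave before Mia
Method: repeatedly schedule the remaining task that has no remaining task required before it.
  Step 1: remaining {Kate, Dave, Pat, Mia, Carol, Nate}; every task except Nate still has a predecessor pending → schedule Nate.
  Step 2: remaining {Kate, Dave, Pat, Mia, Carol}; every task except Carol still has a predecessor pending → schedule Carol.
  Step 3: remaining {Kate, Dave, Pat, Mia}; every task except Pat still has a predecessor pending → schedule Pat.
  Step 4: remaining {Kate, Dave, Mia}; every task except Dave still has a predecessor pending → schedule Dave.
  Step 5: remaining {Kate, Mia}; every task except Mia still has a predecessor pending → schedule Mia.
  Step 6: only Kate remains → schedule Kate.
Resulting order:

Nate → Carol → Pat → Dave → Mia → Kate


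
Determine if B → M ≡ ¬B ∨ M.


Expression 1: B → M
Expression 2: ¬B ∨ M
Truth table (B M | Expr1 Expr2):
  T T |   T     T
  T F |   F     F
  F T |   T     T
  F F |   T     T
All 4 rows agree, so the expressions are logically equivalent.

Yes


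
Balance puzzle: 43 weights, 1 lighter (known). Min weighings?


Each weighing has 3 outcomes (left heavy / balance / right heavy), so k weighings distinguish at most 3^k cases; splitting into three near-equal groups achieves this.
Need 3^k ≥ 43: 3^3 = 27 < 43 ≤ 3^4 = 81
k = ⌈log₃(43)⌉ = 4

4


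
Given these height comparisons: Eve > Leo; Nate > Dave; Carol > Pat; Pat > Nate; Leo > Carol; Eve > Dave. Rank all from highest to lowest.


Constraints: Eve > Leo; Nate > Dave; Carol > Pat; Pat > Nate; Leo > Carol; Eve > Dave
Method: at each step, the next-highest is the one remaining person who never appears on the smaller side of a constraint between remaining people.
  Step 1: remaining {Leo, Carol, Nate, Eve, Dave, Pat}; on the smaller side: {Leo, Carol, Nate, Dave, Pat} → Eve is next (Eve > Leo; Eve > Dave).
  Step 2: remaining {Leo, Carol, Nate, Dave, Pat}; on the smaller side: {Carol, Nate, Dave, Pat} → Leo is next (Leo > Carol).
  Step 3: remaining {Carol, Nate, Dave, Pat}; on the smaller side: {Nate, Dave, Pat} → Carol is next (Carol > Pat).
  Step 4: remaining {Nate, Dave, Pat}; on the smaller side: {Nate, Dave} → Pat is next (Pat > Nate).
  Step 5: remaining {Nate, Dave}; on the smaller side: {Dave} → Nate is next (Nate > Dave).
  Step 6: only Dave remains → lowest.
Final ranking (highest to lowest):

Eve > Leo > Carol > Pat > Nate > Dave


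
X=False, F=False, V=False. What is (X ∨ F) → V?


X = False, F = False, V = False
Expression: (X ∨ F) → V
Step 1: X ∨ F = False OR False = False
Step 2: (False) → V = False → False (false only if antecedent True and consequent False) = True

True


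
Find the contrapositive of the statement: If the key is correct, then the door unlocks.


Original: If the key is correct, then the door unlocks
Contrapositive: If ¬Q, then ¬P
Negate Q: not (the door unlocks)
Negate P: not (the key is correct)

If not (the door unlocks), then not (the key is correct).


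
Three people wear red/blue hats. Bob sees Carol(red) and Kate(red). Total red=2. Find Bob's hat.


Total red = 2, seen red = 2
Own red = 2 - 2 = 0
Bob's hat is blue.

blue


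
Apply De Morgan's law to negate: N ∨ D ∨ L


De Morgan's law: ¬(P ∨ Q ∨ R) ≡ ¬P ∧ ¬Q ∧ ¬R
¬(N ∨ D ∨ L) = ¬N ∧ ¬D ∧ ¬L

¬N ∧ ¬D ∧ ¬L


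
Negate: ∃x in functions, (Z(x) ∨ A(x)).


Original: ∃x (Z(x) ∨ A(x))
Rule: ¬∀→∃, ¬∃→∀, negate predicate.
Negation: ∀x (¬Z(x) ∧ ¬A(x))

∀x (¬Z(x) ∧ ¬A(x))


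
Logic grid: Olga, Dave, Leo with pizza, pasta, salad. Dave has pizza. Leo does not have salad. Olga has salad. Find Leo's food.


From clues:
  Dave → pizza
  Olga → salad
By elimination, Leo gets the remaining.

pasta


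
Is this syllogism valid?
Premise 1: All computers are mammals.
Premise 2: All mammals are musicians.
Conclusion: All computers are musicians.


Premise 1: All computers are mammals.
Premise 2: All mammals are musicians.
Conclusion: All computers are musicians.
Barbara syllogism (AAA-1): All A are B, All B are C → All A are C.
Middle term (mammals) distributed in premise 2.

Valid


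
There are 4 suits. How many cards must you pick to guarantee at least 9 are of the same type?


Pigeonhole: to guarantee k in one of n categories, need (k-1)×n + 1.
k = 9, n = 4
Minimum = (9-1) × 4 + 1 = 8 × 4 + 1

33


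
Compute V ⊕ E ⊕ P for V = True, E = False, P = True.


V = True, E = False, P = True
Step 1: V ⊕ E = True XOR False = True
Step 2: True ⊕ P = True XOR True = False
XOR is true when an odd number of operands are true.

False


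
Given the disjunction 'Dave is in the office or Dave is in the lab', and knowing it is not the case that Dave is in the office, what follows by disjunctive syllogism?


Disjunctive syllogism: P ∨ Q, ¬P ⊢ Q
Disjunction: Dave is in the office ∨ Dave is in the lab
We know it is not the case that Dave is in the office.
By disjunctive syllogism, the other disjunct must be true.

Dave is in the lab


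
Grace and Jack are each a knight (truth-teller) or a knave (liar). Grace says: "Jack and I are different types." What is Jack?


Grace says: "Jack and I are different types."
Case 1: Grace is a Knight (truth-teller)
  Statement is true → they ARE different → Jack is a Knave
Case 2: Grace is a Knave (liar)
  Statement is false → they are NOT different → Jack is a Knave
In both cases, Jack is a Knave.

Knave


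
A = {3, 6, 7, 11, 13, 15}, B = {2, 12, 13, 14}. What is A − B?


A = {3, 6, 7, 11, 13, 15}
B = {2, 12, 13, 14}
Operation: difference A − B
In A but not B: 3, 6, 7, 11, 15

{3, 6, 7, 11, 15}


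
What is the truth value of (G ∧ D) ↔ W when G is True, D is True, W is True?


G = True, D = True, W = True
Step 1: G ∧ D = True AND True = True
Step 2: (True) ↔ W: true when both sides have same truth value.
Result: True ↔ True = True

True


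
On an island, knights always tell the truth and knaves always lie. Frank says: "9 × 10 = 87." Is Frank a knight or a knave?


Statement: "9 × 10 = 87."
Actual: 9 × 10 = 90
Claimed: 87
Statement is FALSE → Frank lies → Knave

Knave


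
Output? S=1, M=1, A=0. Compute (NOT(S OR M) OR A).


S OR M = 1
NOT(1) = 0
0 OR 0 = 0

0


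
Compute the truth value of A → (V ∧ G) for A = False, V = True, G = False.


A = False, V = True, G = False
Step 1: V ∧ G = True AND False = False
Step 2: A → (False): false only when A=True and consequent=False.
Result: True

True


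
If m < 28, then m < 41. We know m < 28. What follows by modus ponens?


Modus ponens: P → Q, P ⊢ Q
P: m < 28
Q: m < 41
We have P → Q and P is true.
By modus ponens, Q must be true.

m < 41


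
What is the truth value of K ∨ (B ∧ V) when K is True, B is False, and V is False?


K = True, B = False, V = False
Step 1: B ∧ V = False AND False = False
Step 2: K ∨ False = True OR False = True
AND evaluated first (higher precedence); then OR applied.

True


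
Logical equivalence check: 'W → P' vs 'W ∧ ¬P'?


Expression 1: W → P
Expression 2: W ∧ ¬P
Truth table (W P | Expr1 Expr2):
  T T |   T     F   ← differ
  T F |   F     T   ← differ
  F T |   T     F   ← differ
  F F |   T     F   ← differ
Counterexample: W=T, P=T gives Expr1 = T but Expr2 = F, so the expressions are NOT logically equivalent.

No


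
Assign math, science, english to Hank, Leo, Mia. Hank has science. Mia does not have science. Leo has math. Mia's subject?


From clues:
  Hank → science
  Leo → math
By elimination, Mia gets the remaining.

english


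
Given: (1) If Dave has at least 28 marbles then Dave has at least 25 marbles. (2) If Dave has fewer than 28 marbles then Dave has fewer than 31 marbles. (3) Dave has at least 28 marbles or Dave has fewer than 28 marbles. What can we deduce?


Constructive dilemma: (P → Q) ∧ (R → S), P ∨ R ⊢ Q ∨ S
Premise 1: Dave has at least 28 marbles → Dave has at least 25 marbles
Premise 2: Dave has fewer than 28 marbles → Dave has fewer than 31 marbles
Premise 3: Dave has at least 28 marbles ∨ Dave has fewer than 28 marbles
Case 1: Assuming Dave has at least 28 marbles, then by Premise 1, Dave has at least 25 marbles.
Case 2: Assuming Dave has fewer than 28 marbles, then by Premise 2, Dave has fewer than 31 marbles.
Since one of Dave has at least 28 marbles or Dave has fewer than 28 marbles must hold, we get Dave has at least 25 marbles or Dave has fewer than 31 marbles.

Dave has at least 25 marbles or Dave has fewer than 31 marbles.


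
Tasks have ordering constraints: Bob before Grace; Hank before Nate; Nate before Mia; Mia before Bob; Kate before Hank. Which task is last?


Constraints: Bob before Grace; Hank before Nate; Nate before Mia; Mia before Bob; Kate before Hank
The last task can have nothing scheduled after it, so it must never appear on the left of a 'before'.
Tasks appearing before some other task: Bob, Hank, Nate, Mia, Kate.
The only task not in that list is Grace → it is last.

Grace


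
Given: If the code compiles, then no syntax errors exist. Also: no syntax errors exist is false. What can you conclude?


Modus tollens: P → Q, ¬Q ⊢ ¬P
P: the code compiles
Q: no syntax errors exist
We have P → Q and Q is false.
By modus tollens, P must be false.

It is not the case that the code compiles


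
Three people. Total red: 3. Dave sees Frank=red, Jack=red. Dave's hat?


Total red = 3, seen red = 2
Own red = 3 - 2 = 1
Dave's hat is red.

red


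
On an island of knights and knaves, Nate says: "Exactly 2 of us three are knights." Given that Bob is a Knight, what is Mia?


Nate claims exactly 2 knights among Nate, Bob, Mia.
Given: Bob is a Knight.

Case 1: Nate is a Knight (tells truth)
  Then exactly 2 of the three are knights.
  Counting Nate, Bob: 2 knight(s) so far. Need 0 more → Mia = Knave.
Case 2: Nate is a Knave (lies)
  Then the count is NOT 2.
  If Mia = Knight, count = 2 = 2 → claim would be true, contradicts lie.
  If Mia = Knave, count = 1 ≠ 2 → lie confirmed ✓

Mia is a Knave.

Knave
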